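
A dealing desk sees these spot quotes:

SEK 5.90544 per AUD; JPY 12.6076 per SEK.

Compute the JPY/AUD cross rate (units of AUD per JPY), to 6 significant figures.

JPY/AUD = 0.0134312

1 JPY ÷ 12.6076 = 0.0793172 SEK
0.0793172 SEK ÷ 5.90544 = 0.0134312 AUD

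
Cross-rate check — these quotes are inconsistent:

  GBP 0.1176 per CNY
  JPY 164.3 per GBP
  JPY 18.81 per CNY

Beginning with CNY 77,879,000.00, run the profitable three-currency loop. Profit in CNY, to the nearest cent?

Profitable loop is CNY → GBP → JPY → CNY:
CNY 77,879,000.00 × 0.1176 = GBP 9,158,570.40
GBP 9,158,570.40 × 164.3 = JPY 1,504,753,117
JPY 1,504,753,117 ÷ 18.81 = CNY 79,997,507.53
Profit = CNY 79,997,507.53 − CNY 77,879,000.00

Profit: CNY 2,118,507.53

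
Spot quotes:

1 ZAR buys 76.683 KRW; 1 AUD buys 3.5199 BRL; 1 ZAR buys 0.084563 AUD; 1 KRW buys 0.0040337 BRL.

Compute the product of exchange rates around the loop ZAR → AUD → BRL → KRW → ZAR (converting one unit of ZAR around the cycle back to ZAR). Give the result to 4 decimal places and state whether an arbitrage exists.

Around ZAR → AUD → BRL → KRW → ZAR: 1 × 0.084563 × 3.5199 ÷ 0.0040337 ÷ 76.683 = 0.962295
Product < 1; profitable direction is ZAR → KRW → BRL → AUD → ZAR.

0.9623 (arbitrage exists)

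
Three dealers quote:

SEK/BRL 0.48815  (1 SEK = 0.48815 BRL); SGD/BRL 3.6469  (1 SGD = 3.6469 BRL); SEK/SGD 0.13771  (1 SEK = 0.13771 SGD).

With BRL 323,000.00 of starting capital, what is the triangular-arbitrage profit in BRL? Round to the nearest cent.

Profit: BRL 9,306.29

Profitable loop is BRL → SEK → SGD → BRL:
BRL 323,000.00 ÷ 0.48815 = SEK 661,681.86
SEK 661,681.86 × 0.13771 = SGD 91,120.21
SGD 91,120.21 × 3.6469 = BRL 332,306.29
Profit = BRL 332,306.29 − BRL 323,000.00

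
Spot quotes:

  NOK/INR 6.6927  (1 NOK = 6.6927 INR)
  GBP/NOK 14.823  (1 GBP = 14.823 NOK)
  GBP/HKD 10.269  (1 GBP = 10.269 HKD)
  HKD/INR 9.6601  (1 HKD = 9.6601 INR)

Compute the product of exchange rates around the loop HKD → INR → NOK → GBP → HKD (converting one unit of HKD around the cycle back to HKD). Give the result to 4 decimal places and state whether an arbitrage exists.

Around HKD → INR → NOK → GBP → HKD: 1 × 9.6601 ÷ 6.6927 ÷ 14.823 × 10.269 = 0.999936
Product ≈ 1 (deviation 0.006%, within rounding noise).

0.9999 (no arbitrage)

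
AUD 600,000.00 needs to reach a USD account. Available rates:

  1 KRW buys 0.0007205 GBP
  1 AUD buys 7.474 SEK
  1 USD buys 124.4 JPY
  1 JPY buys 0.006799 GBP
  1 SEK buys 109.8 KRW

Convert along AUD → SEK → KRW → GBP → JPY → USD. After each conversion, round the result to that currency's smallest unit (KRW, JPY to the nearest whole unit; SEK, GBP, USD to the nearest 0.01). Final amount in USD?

USD 419,445.22

AUD 600,000.00 × 7.474 = SEK 4,484,400.00
SEK 4,484,400.00 × 109.8 = KRW 492,387,120
KRW 492,387,120 × 0.0007205 = GBP 354,764.92
GBP 354,764.92 ÷ 0.006799 = JPY 52,178,985
JPY 52,178,985 ÷ 124.4 = USD 419,445.22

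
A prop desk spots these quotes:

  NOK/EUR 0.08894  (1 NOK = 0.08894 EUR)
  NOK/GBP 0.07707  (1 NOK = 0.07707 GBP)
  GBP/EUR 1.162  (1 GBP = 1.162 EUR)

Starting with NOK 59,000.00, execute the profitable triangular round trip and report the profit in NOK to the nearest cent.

Profit: NOK 408.20

Profitable loop is NOK → GBP → EUR → NOK:
NOK 59,000.00 × 0.07707 = GBP 4,547.13
GBP 4,547.13 × 1.162 = EUR 5,283.77
EUR 5,283.77 ÷ 0.08894 = NOK 59,408.20
Profit = NOK 59,408.20 − NOK 59,000.00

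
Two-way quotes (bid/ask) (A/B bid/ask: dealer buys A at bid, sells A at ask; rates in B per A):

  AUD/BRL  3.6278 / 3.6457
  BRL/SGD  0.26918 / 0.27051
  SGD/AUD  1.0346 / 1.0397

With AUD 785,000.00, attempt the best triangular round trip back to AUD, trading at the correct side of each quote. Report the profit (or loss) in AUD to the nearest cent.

Best loop AUD → BRL → SGD → AUD:
AUD 785,000.00 × 3.6278 (sell AUD at bid) = BRL 2,847,823.00
BRL 2,847,823.00 × 0.26918 (sell BRL at bid) = SGD 766,577.00
SGD 766,577.00 × 1.0346 (sell SGD at bid) = AUD 793,100.56

Net profit: AUD 8,100.56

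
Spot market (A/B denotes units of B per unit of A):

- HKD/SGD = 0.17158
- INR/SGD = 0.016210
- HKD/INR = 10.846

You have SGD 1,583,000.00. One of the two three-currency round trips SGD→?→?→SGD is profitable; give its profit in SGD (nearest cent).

Profitable loop is SGD → HKD → INR → SGD:
SGD 1,583,000.00 ÷ 0.17158 = HKD 9,226,017.02
HKD 9,226,017.02 × 10.846 = INR 100,065,380.58
INR 100,065,380.58 × 0.016210 = SGD 1,622,059.82
Profit = SGD 1,622,059.82 − SGD 1,583,000.00

Profit: SGD 39,059.82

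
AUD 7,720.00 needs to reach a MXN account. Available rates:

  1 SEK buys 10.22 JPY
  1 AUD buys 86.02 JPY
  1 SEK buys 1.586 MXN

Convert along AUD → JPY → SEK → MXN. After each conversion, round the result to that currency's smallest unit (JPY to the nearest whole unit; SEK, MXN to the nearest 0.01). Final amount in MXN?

MXN 103,054.93

AUD 7,720.00 × 86.02 = JPY 664,074
JPY 664,074 ÷ 10.22 = SEK 64,977.89
SEK 64,977.89 × 1.586 = MXN 103,054.93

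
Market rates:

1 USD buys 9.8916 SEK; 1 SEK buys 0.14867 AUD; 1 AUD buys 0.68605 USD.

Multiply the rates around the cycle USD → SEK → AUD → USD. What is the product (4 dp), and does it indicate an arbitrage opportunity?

Around USD → SEK → AUD → USD: 1 × 9.8916 × 0.14867 × 0.68605 = 1.008894
Product > 1; profitable direction is USD → SEK → AUD → USD.

1.0089 (arbitrage exists)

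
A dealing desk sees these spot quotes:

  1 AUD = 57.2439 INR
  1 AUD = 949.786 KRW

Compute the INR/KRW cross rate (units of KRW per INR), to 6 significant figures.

1 INR ÷ 57.2439 = 0.0174691 AUD
0.0174691 AUD × 949.786 = 16.5919 KRW

INR/KRW = 16.5919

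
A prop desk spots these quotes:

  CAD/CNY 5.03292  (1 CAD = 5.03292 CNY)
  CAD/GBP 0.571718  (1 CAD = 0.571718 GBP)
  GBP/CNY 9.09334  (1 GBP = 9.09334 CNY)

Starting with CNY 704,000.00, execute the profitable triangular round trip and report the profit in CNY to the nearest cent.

Profit: CNY 23,206.79

Profitable loop is CNY → CAD → GBP → CNY:
CNY 704,000.00 ÷ 5.03292 = CAD 139,879.04
CAD 139,879.04 × 0.571718 = GBP 79,971.36
GBP 79,971.36 × 9.09334 = CNY 727,206.79
Profit = CNY 727,206.79 − CNY 704,000.00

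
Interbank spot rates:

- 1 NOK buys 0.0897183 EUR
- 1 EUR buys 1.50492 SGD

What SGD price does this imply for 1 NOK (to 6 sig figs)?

1 NOK × 0.0897183 = 0.0897183 EUR
0.0897183 EUR × 1.50492 = 0.135019 SGD

NOK/SGD = 0.135019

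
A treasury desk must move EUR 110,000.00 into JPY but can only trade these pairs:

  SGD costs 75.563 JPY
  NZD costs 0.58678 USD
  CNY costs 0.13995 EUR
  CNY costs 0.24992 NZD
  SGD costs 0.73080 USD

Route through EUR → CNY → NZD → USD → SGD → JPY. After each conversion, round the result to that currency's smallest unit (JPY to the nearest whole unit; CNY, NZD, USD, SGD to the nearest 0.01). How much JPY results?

EUR 110,000.00 ÷ 0.13995 = CNY 785,995.00
CNY 785,995.00 × 0.24992 = NZD 196,435.87
NZD 196,435.87 × 0.58678 = USD 115,264.64
USD 115,264.64 ÷ 0.73080 = SGD 157,723.92
SGD 157,723.92 × 75.563 = JPY 11,918,093

JPY 11,918,093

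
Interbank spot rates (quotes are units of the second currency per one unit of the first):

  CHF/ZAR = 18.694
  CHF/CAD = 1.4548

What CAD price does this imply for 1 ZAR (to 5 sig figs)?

ZAR/CAD = 0.077822

1 ZAR ÷ 18.694 = 0.0534931 CHF
0.0534931 CHF × 1.4548 = 0.0778218 CAD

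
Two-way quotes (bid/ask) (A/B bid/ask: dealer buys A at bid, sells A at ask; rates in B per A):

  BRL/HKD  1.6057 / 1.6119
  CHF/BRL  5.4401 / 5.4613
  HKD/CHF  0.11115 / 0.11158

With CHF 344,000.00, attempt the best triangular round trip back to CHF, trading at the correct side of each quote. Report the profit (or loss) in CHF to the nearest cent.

Net profit: CHF 6,217.59

Best loop CHF → HKD → BRL → CHF:
CHF 344,000.00 ÷ 0.11158 (buy HKD at ask) = HKD 3,082,989.78
HKD 3,082,989.78 ÷ 1.6119 (buy BRL at ask) = BRL 1,912,643.33
BRL 1,912,643.33 ÷ 5.4613 (buy CHF at ask) = CHF 350,217.59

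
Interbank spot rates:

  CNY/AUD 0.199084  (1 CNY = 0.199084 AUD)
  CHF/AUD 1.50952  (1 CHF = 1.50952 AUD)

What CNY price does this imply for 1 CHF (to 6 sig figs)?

CHF/CNY = 7.58233

1 CHF × 1.50952 = 1.50952 AUD
1.50952 AUD ÷ 0.199084 = 7.58233 CNY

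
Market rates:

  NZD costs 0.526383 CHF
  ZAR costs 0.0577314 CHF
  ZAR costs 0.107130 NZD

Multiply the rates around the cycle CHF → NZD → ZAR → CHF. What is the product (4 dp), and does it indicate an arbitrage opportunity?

Around CHF → NZD → ZAR → CHF: 1 ÷ 0.526383 ÷ 0.107130 × 0.0577314 = 1.023762
Product > 1; profitable direction is CHF → NZD → ZAR → CHF.

1.0238 (arbitrage exists)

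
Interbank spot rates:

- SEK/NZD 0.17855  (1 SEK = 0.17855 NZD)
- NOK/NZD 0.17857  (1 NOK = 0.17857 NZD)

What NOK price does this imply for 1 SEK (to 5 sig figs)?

SEK/NOK = 0.99989

1 SEK × 0.17855 = 0.17855 NZD
0.17855 NZD ÷ 0.17857 = 0.999888 NOK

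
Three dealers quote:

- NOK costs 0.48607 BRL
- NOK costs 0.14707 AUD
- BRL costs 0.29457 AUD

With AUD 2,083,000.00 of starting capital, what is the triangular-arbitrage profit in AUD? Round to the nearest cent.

Profit: AUD 56,567.69

Profitable loop is AUD → BRL → NOK → AUD:
AUD 2,083,000.00 ÷ 0.29457 = BRL 7,071,324.30
BRL 7,071,324.30 ÷ 0.48607 = NOK 14,547,954.62
NOK 14,547,954.62 × 0.14707 = AUD 2,139,567.69
Profit = AUD 2,139,567.69 − AUD 2,083,000.00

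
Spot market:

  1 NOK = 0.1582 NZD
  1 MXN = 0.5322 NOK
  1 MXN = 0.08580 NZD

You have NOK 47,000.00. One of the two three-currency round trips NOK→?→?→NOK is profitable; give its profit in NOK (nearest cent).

Profitable loop is NOK → MXN → NZD → NOK:
NOK 47,000.00 ÷ 0.5322 = MXN 88,312.66
MXN 88,312.66 × 0.08580 = NZD 7,577.23
NZD 7,577.23 ÷ 0.1582 = NOK 47,896.50
Profit = NOK 47,896.50 − NOK 47,000.00

Profit: NOK 896.50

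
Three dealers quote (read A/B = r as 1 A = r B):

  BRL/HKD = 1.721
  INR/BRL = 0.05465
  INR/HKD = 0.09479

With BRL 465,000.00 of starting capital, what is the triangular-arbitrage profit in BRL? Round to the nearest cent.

Profit: BRL 3,645.49

Profitable loop is BRL → INR → HKD → BRL:
BRL 465,000.00 ÷ 0.05465 = INR 8,508,691.67
INR 8,508,691.67 × 0.09479 = HKD 806,538.88
HKD 806,538.88 ÷ 1.721 = BRL 468,645.49
Profit = BRL 468,645.49 − BRL 465,000.00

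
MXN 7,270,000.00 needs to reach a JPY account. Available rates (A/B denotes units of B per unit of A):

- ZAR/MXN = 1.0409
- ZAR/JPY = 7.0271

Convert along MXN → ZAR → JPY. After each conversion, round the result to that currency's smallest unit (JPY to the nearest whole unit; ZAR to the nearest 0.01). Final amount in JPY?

JPY 49,079,659

MXN 7,270,000.00 ÷ 1.0409 = ZAR 6,984,340.47
ZAR 6,984,340.47 × 7.0271 = JPY 49,079,659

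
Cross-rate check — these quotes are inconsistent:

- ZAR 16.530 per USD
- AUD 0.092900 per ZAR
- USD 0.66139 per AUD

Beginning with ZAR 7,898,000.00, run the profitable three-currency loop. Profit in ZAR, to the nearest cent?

Profitable loop is ZAR → AUD → USD → ZAR:
ZAR 7,898,000.00 × 0.092900 = AUD 733,724.20
AUD 733,724.20 × 0.66139 = USD 485,277.85
USD 485,277.85 × 16.530 = ZAR 8,021,642.84
Profit = ZAR 8,021,642.84 − ZAR 7,898,000.00

Profit: ZAR 123,642.84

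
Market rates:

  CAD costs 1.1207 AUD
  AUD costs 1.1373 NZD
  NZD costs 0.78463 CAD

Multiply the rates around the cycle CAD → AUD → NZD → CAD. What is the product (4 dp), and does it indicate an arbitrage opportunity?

Around CAD → AUD → NZD → CAD: 1 × 1.1207 × 1.1373 × 0.78463 = 1.000068
Product ≈ 1 (deviation 0.007%, within rounding noise).

1.0001 (no arbitrage)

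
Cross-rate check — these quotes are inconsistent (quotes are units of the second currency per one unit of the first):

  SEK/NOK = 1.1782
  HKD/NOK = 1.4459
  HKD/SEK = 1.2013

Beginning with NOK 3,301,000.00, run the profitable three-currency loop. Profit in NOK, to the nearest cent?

Profit: NOK 71,199.71

Profitable loop is NOK → SEK → HKD → NOK:
NOK 3,301,000.00 ÷ 1.1782 = SEK 2,801,731.45
SEK 2,801,731.45 ÷ 1.2013 = HKD 2,332,249.61
HKD 2,332,249.61 × 1.4459 = NOK 3,372,199.71
Profit = NOK 3,372,199.71 − NOK 3,301,000.00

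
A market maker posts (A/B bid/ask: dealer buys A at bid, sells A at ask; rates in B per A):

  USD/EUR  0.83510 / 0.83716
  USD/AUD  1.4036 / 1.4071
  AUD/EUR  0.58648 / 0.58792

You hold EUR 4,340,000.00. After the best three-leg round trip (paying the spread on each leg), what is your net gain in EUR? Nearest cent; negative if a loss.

Best loop EUR → AUD → USD → EUR:
EUR 4,340,000.00 ÷ 0.58792 (buy AUD at ask) = AUD 7,381,956.73
AUD 7,381,956.73 ÷ 1.4071 (buy USD at ask) = USD 5,246,220.40
USD 5,246,220.40 × 0.83510 (sell USD at bid) = EUR 4,381,118.66

Net profit: EUR 41,118.66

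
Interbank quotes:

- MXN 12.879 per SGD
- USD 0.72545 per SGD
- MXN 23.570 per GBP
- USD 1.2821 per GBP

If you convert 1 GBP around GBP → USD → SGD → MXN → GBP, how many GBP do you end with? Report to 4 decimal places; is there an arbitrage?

0.9657 (arbitrage exists)

Around GBP → USD → SGD → MXN → GBP: 1 × 1.2821 ÷ 0.72545 × 12.879 ÷ 23.570 = 0.965688
Product < 1; profitable direction is GBP → MXN → SGD → USD → GBP.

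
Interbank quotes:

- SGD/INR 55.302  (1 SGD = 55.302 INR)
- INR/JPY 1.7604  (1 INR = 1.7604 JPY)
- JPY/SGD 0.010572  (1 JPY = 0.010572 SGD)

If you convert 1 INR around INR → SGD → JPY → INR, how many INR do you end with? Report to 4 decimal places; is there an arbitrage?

0.9716 (arbitrage exists)

Around INR → SGD → JPY → INR: 1 ÷ 55.302 ÷ 0.010572 ÷ 1.7604 = 0.971607
Product < 1; profitable direction is INR → JPY → SGD → INR.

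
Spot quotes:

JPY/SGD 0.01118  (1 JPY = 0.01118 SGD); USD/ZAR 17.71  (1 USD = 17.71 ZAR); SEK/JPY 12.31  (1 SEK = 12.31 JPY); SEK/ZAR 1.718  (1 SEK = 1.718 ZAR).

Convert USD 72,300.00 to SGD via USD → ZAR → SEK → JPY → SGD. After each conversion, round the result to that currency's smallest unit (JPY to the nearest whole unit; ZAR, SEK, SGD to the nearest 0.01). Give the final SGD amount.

SGD 102,573.11

USD 72,300.00 × 17.71 = ZAR 1,280,433.00
ZAR 1,280,433.00 ÷ 1.718 = SEK 745,304.42
SEK 745,304.42 × 12.31 = JPY 9,174,697
JPY 9,174,697 × 0.01118 = SGD 102,573.11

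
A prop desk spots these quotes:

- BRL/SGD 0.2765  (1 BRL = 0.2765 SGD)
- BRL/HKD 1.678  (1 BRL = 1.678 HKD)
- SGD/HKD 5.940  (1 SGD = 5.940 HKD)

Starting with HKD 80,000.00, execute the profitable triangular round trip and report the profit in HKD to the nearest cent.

Profit: HKD 1,733.55

Profitable loop is HKD → SGD → BRL → HKD:
HKD 80,000.00 ÷ 5.940 = SGD 13,468.01
SGD 13,468.01 ÷ 0.2765 = BRL 48,708.91
BRL 48,708.91 × 1.678 = HKD 81,733.55
Profit = HKD 81,733.55 − HKD 80,000.00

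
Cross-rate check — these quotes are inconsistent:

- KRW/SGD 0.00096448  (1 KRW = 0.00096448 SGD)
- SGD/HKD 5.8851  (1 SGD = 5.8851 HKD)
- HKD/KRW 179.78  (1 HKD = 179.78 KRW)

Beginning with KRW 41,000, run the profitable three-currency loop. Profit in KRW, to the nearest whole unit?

Profit: KRW 838

Profitable loop is KRW → SGD → HKD → KRW:
KRW 41,000 × 0.00096448 = SGD 39.54
SGD 39.54 × 5.8851 = HKD 232.72
HKD 232.72 × 179.78 = KRW 41,838
Profit = KRW 41,838 − KRW 41,000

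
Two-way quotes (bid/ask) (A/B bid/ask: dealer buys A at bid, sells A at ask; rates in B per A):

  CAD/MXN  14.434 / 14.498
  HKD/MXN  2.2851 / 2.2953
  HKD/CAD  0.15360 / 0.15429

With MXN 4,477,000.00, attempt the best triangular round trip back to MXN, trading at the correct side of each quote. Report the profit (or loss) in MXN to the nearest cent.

Net profit: MXN 96,476.27

Best loop MXN → CAD → HKD → MXN:
MXN 4,477,000.00 ÷ 14.498 (buy CAD at ask) = CAD 308,801.21
CAD 308,801.21 ÷ 0.15429 (buy HKD at ask) = HKD 2,001,433.75
HKD 2,001,433.75 × 2.2851 (sell HKD at bid) = MXN 4,573,476.27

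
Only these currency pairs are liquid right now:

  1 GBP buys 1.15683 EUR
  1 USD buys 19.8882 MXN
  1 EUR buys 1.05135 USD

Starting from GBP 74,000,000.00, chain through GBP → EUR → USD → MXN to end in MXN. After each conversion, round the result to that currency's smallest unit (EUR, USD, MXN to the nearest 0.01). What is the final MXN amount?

MXN 1,789,963,025.72

GBP 74,000,000.00 × 1.15683 = EUR 85,605,420.00
EUR 85,605,420.00 × 1.05135 = USD 90,001,258.32
USD 90,001,258.32 × 19.8882 = MXN 1,789,963,025.72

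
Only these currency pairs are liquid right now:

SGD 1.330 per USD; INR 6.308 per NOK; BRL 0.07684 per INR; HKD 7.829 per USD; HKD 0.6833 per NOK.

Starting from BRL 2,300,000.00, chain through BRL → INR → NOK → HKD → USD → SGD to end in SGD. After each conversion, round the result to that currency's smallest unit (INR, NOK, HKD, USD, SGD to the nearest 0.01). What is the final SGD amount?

BRL 2,300,000.00 ÷ 0.07684 = INR 29,932,326.91
INR 29,932,326.91 ÷ 6.308 = NOK 4,745,137.43
NOK 4,745,137.43 × 0.6833 = HKD 3,242,352.41
HKD 3,242,352.41 ÷ 7.829 = USD 414,146.43
USD 414,146.43 × 1.330 = SGD 550,814.75

SGD 550,814.75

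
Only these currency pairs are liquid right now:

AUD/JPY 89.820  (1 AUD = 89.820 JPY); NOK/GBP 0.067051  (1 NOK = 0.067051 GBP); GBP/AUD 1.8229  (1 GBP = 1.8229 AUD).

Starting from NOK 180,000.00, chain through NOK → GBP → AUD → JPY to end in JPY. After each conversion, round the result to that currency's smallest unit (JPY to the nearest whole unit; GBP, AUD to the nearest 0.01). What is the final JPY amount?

NOK 180,000.00 × 0.067051 = GBP 12,069.18
GBP 12,069.18 × 1.8229 = AUD 22,000.91
AUD 22,000.91 × 89.820 = JPY 1,976,122

JPY 1,976,122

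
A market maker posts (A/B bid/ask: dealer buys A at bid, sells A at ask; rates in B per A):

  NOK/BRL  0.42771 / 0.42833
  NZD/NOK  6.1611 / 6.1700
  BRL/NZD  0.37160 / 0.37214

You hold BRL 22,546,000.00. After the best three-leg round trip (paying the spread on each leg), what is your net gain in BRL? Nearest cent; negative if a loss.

Best loop BRL → NOK → NZD → BRL:
BRL 22,546,000.00 ÷ 0.42833 (buy NOK at ask) = NOK 52,636,985.50
NOK 52,636,985.50 ÷ 6.1700 (buy NZD at ask) = NZD 8,531,115.96
NZD 8,531,115.96 ÷ 0.37214 (buy BRL at ask) = BRL 22,924,479.94

Net profit: BRL 378,479.94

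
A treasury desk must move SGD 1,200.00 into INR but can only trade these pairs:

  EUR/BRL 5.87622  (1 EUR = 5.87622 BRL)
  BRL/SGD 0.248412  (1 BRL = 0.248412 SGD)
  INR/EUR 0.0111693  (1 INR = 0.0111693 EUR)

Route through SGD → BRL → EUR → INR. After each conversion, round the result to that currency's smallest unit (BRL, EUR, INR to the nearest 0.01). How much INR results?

INR 73,600.85

SGD 1,200.00 ÷ 0.248412 = BRL 4,830.68
BRL 4,830.68 ÷ 5.87622 = EUR 822.07
EUR 822.07 ÷ 0.0111693 = INR 73,600.85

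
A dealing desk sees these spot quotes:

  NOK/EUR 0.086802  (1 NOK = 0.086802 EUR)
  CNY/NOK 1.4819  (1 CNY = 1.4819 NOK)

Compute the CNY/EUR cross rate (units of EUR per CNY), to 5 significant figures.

CNY/EUR = 0.12863

1 CNY × 1.4819 = 1.4819 NOK
1.4819 NOK × 0.086802 = 0.128632 EUR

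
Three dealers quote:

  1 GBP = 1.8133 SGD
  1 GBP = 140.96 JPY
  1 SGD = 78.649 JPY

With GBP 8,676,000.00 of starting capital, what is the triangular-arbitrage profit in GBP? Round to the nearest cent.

Profitable loop is GBP → SGD → JPY → GBP:
GBP 8,676,000.00 × 1.8133 = SGD 15,732,190.80
SGD 15,732,190.80 × 78.649 = JPY 1,237,321,074
JPY 1,237,321,074 ÷ 140.96 = GBP 8,777,816.93
Profit = GBP 8,777,816.93 − GBP 8,676,000.00

Profit: GBP 101,816.93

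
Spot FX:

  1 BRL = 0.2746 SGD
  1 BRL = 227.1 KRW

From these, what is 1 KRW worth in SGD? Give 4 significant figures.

1 KRW ÷ 227.1 = 0.00440335 BRL
0.00440335 BRL × 0.2746 = 0.00120916 SGD

KRW/SGD = 0.001209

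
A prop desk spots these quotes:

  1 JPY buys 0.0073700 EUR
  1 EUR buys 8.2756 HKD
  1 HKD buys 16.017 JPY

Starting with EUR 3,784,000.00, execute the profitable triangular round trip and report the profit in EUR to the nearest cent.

Profit: EUR 89,494.76

Profitable loop is EUR → JPY → HKD → EUR:
EUR 3,784,000.00 ÷ 0.0073700 = JPY 513,432,836
JPY 513,432,836 ÷ 16.017 = HKD 32,055,493.28
HKD 32,055,493.28 ÷ 8.2756 = EUR 3,873,494.76
Profit = EUR 3,873,494.76 − EUR 3,784,000.00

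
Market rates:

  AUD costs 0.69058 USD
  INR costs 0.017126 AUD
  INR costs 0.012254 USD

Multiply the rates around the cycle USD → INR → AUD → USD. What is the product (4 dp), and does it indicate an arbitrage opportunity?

Around USD → INR → AUD → USD: 1 ÷ 0.012254 × 0.017126 × 0.69058 = 0.965144
Product < 1; profitable direction is USD → AUD → INR → USD.

0.9651 (arbitrage exists)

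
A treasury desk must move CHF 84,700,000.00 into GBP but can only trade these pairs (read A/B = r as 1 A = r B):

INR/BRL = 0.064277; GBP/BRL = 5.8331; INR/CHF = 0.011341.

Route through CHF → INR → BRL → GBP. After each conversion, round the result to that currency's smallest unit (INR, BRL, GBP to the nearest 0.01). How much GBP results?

GBP 82,297,802.10

CHF 84,700,000.00 ÷ 0.011341 = INR 7,468,477,206.60
INR 7,468,477,206.60 × 0.064277 = BRL 480,051,309.41
BRL 480,051,309.41 ÷ 5.8331 = GBP 82,297,802.10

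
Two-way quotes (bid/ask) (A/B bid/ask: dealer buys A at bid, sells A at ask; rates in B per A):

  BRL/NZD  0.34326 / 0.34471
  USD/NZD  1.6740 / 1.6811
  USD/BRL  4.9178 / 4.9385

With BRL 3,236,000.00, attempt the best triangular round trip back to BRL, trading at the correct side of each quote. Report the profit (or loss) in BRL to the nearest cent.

Net profit: BRL 13,443.77

Best loop BRL → NZD → USD → BRL:
BRL 3,236,000.00 × 0.34326 (sell BRL at bid) = NZD 1,110,789.36
NZD 1,110,789.36 ÷ 1.6811 (buy USD at ask) = USD 660,751.51
USD 660,751.51 × 4.9178 (sell USD at bid) = BRL 3,249,443.77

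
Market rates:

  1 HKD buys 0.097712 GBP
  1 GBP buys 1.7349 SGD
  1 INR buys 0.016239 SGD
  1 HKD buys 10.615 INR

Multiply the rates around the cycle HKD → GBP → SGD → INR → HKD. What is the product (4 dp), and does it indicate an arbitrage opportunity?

0.9834 (arbitrage exists)

Around HKD → GBP → SGD → INR → HKD: 1 × 0.097712 × 1.7349 ÷ 0.016239 ÷ 10.615 = 0.983429
Product < 1; profitable direction is HKD → INR → SGD → GBP → HKD.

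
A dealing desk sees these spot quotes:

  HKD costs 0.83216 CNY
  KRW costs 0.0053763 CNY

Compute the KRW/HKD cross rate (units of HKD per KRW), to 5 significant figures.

KRW/HKD = 0.0064607

1 KRW × 0.0053763 = 0.0053763 CNY
0.0053763 CNY ÷ 0.83216 = 0.00646066 HKD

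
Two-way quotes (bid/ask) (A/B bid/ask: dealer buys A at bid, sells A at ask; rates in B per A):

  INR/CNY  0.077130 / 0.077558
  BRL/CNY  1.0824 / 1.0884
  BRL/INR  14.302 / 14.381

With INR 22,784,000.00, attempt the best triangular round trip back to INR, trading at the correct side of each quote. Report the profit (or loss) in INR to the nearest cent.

Best loop INR → CNY → BRL → INR:
INR 22,784,000.00 × 0.077130 (sell INR at bid) = CNY 1,757,329.92
CNY 1,757,329.92 ÷ 1.0884 (buy BRL at ask) = BRL 1,614,599.34
BRL 1,614,599.34 × 14.302 (sell BRL at bid) = INR 23,091,999.74

Net profit: INR 307,999.74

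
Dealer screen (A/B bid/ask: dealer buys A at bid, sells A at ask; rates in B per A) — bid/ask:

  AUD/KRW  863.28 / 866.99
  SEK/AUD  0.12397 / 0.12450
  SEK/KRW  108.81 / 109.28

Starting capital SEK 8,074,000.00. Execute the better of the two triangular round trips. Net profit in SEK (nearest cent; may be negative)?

Net profit: SEK 65,057.48

Best loop SEK → KRW → AUD → SEK:
SEK 8,074,000.00 × 108.81 (sell SEK at bid) = KRW 878,531,940
KRW 878,531,940 ÷ 866.99 (buy AUD at ask) = AUD 1,013,312.66
AUD 1,013,312.66 ÷ 0.12450 (buy SEK at ask) = SEK 8,139,057.48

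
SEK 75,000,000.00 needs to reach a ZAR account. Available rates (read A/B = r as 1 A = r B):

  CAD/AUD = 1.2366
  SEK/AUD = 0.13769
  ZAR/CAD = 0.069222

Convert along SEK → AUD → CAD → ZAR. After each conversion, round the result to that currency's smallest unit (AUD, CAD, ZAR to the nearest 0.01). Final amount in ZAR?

SEK 75,000,000.00 × 0.13769 = AUD 10,326,750.00
AUD 10,326,750.00 ÷ 1.2366 = CAD 8,350,921.88
CAD 8,350,921.88 ÷ 0.069222 = ZAR 120,639,708.19

ZAR 120,639,708.19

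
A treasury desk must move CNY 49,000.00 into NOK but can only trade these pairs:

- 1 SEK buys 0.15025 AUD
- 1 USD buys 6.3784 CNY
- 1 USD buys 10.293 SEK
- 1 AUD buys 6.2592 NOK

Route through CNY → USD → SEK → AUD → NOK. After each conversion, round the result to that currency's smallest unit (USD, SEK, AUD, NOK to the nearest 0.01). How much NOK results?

CNY 49,000.00 ÷ 6.3784 = USD 7,682.18
USD 7,682.18 × 10.293 = SEK 79,072.68
SEK 79,072.68 × 0.15025 = AUD 11,880.67
AUD 11,880.67 × 6.2592 = NOK 74,363.49

NOK 74,363.49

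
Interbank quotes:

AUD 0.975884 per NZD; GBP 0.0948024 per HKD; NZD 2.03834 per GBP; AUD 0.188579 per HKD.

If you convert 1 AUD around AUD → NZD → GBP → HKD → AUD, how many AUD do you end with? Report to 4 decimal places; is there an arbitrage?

1.0000 (no arbitrage)

Around AUD → NZD → GBP → HKD → AUD: 1 ÷ 0.975884 ÷ 2.03834 ÷ 0.0948024 × 0.188579 = 0.999998
Product ≈ 1 (deviation 0.000%, within rounding noise).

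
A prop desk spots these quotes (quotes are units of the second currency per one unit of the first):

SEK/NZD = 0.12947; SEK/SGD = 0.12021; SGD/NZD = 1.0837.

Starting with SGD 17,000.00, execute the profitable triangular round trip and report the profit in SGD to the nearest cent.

Profitable loop is SGD → NZD → SEK → SGD:
SGD 17,000.00 × 1.0837 = NZD 18,422.90
NZD 18,422.90 ÷ 0.12947 = SEK 142,294.74
SEK 142,294.74 × 0.12021 = SGD 17,105.25
Profit = SGD 17,105.25 − SGD 17,000.00

Profit: SGD 105.25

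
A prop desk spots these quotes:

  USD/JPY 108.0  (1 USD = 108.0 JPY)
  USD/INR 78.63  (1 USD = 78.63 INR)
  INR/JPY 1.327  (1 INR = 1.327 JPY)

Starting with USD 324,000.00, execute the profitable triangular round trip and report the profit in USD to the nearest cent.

Profitable loop is USD → JPY → INR → USD:
USD 324,000.00 × 108.0 = JPY 34,992,000
JPY 34,992,000 ÷ 1.327 = INR 26,369,253.96
INR 26,369,253.96 ÷ 78.63 = USD 335,358.69
Profit = USD 335,358.69 − USD 324,000.00

Profit: USD 11,358.69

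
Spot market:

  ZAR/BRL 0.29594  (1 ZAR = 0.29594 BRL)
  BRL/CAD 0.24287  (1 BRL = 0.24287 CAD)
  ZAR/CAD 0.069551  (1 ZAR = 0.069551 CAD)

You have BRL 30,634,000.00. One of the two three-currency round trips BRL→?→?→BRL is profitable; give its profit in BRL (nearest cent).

Profit: BRL 1,023,591.56

Profitable loop is BRL → CAD → ZAR → BRL:
BRL 30,634,000.00 × 0.24287 = CAD 7,440,079.58
CAD 7,440,079.58 ÷ 0.069551 = ZAR 106,973,006.57
ZAR 106,973,006.57 × 0.29594 = BRL 31,657,591.56
Profit = BRL 31,657,591.56 − BRL 30,634,000.00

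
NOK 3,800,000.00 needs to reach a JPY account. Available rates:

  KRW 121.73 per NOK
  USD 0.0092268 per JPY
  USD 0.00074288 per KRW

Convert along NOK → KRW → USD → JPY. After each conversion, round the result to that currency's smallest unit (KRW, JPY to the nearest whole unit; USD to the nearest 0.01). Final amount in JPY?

NOK 3,800,000.00 × 121.73 = KRW 462,574,000
KRW 462,574,000 × 0.00074288 = USD 343,636.97
USD 343,636.97 ÷ 0.0092268 = JPY 37,243,353

JPY 37,243,353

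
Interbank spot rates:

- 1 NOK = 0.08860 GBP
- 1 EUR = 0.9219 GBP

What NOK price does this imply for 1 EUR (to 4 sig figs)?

1 EUR × 0.9219 = 0.9219 GBP
0.9219 GBP ÷ 0.08860 = 10.4052 NOK

EUR/NOK = 10.41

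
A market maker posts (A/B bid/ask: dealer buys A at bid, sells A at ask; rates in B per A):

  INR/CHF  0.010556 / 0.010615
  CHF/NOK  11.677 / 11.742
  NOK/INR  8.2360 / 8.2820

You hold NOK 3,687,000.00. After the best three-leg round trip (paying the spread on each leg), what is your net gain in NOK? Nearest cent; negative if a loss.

Net profit: NOK 56,002.67

Best loop NOK → INR → CHF → NOK:
NOK 3,687,000.00 × 8.2360 (sell NOK at bid) = INR 30,366,132.00
INR 30,366,132.00 × 0.010556 (sell INR at bid) = CHF 320,544.89
CHF 320,544.89 × 11.677 (sell CHF at bid) = NOK 3,743,002.67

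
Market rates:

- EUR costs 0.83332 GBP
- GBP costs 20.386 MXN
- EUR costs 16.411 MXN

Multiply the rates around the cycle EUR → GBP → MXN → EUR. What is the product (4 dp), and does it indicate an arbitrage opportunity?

Around EUR → GBP → MXN → EUR: 1 × 0.83332 × 20.386 ÷ 16.411 = 1.035163
Product > 1; profitable direction is EUR → GBP → MXN → EUR.

1.0352 (arbitrage exists)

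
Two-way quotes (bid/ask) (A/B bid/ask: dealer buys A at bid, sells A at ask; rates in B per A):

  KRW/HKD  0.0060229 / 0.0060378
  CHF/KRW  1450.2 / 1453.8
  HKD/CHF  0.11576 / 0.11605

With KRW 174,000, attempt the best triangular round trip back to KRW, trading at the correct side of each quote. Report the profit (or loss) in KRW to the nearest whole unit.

Net profit: KRW 1,931

Best loop KRW → HKD → CHF → KRW:
KRW 174,000 × 0.0060229 (sell KRW at bid) = HKD 1,047.98
HKD 1,047.98 × 0.11576 (sell HKD at bid) = CHF 121.31
CHF 121.31 × 1450.2 (sell CHF at bid) = KRW 175,931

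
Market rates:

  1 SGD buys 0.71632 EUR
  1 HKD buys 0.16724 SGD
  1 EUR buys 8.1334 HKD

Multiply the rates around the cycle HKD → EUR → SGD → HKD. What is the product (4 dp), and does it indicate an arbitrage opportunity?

Around HKD → EUR → SGD → HKD: 1 ÷ 8.1334 ÷ 0.71632 ÷ 0.16724 = 1.026315
Product > 1; profitable direction is HKD → EUR → SGD → HKD.

1.0263 (arbitrage exists)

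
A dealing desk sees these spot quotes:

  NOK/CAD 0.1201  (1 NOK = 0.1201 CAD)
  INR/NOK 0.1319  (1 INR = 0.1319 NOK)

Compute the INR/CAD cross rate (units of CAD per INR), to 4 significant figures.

1 INR × 0.1319 = 0.1319 NOK
0.1319 NOK × 0.1201 = 0.0158412 CAD

INR/CAD = 0.01584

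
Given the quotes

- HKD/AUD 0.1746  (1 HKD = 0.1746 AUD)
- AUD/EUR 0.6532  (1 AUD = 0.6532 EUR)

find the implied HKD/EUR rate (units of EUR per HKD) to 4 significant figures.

HKD/EUR = 0.1140

1 HKD × 0.1746 = 0.1746 AUD
0.1746 AUD × 0.6532 = 0.114049 EUR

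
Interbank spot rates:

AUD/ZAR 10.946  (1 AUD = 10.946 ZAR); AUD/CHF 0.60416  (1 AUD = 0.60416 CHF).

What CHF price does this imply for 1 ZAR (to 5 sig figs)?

1 ZAR ÷ 10.946 = 0.0913576 AUD
0.0913576 AUD × 0.60416 = 0.0551946 CHF

ZAR/CHF = 0.055195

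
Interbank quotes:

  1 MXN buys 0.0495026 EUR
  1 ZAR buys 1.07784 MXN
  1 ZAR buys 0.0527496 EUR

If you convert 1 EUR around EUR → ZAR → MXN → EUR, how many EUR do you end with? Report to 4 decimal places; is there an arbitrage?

Around EUR → ZAR → MXN → EUR: 1 ÷ 0.0527496 × 1.07784 × 0.0495026 = 1.011494
Product > 1; profitable direction is EUR → ZAR → MXN → EUR.

1.0115 (arbitrage exists)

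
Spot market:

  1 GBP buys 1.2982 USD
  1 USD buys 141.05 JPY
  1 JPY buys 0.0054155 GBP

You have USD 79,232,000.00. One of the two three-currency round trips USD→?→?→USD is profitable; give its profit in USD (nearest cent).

Profitable loop is USD → GBP → JPY → USD:
USD 79,232,000.00 ÷ 1.2982 = GBP 61,032,198.43
GBP 61,032,198.43 ÷ 0.0054155 = JPY 11,269,910,152
JPY 11,269,910,152 ÷ 141.05 = USD 79,900,107.42
Profit = USD 79,900,107.42 − USD 79,232,000.00

Profit: USD 668,107.42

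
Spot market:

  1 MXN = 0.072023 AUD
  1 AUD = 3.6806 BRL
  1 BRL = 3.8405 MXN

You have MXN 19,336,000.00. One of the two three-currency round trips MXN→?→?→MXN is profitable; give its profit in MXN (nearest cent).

Profitable loop is MXN → AUD → BRL → MXN:
MXN 19,336,000.00 × 0.072023 = AUD 1,392,636.73
AUD 1,392,636.73 × 3.6806 = BRL 5,125,738.74
BRL 5,125,738.74 × 3.8405 = MXN 19,685,399.64
Profit = MXN 19,685,399.64 − MXN 19,336,000.00

Profit: MXN 349,399.64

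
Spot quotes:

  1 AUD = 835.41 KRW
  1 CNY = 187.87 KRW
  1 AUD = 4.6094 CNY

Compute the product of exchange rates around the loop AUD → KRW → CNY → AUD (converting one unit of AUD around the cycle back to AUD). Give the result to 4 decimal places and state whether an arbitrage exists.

Around AUD → KRW → CNY → AUD: 1 × 835.41 ÷ 187.87 ÷ 4.6094 = 0.964712
Product < 1; profitable direction is AUD → CNY → KRW → AUD.

0.9647 (arbitrage exists)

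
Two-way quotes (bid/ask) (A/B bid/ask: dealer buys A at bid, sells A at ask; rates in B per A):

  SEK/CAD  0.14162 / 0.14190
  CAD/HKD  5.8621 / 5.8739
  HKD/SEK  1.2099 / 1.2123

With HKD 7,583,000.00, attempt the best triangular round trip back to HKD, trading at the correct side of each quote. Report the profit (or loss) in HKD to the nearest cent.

Best loop HKD → SEK → CAD → HKD:
HKD 7,583,000.00 × 1.2099 (sell HKD at bid) = SEK 9,174,671.70
SEK 9,174,671.70 × 0.14162 (sell SEK at bid) = CAD 1,299,317.01
CAD 1,299,317.01 × 5.8621 (sell CAD at bid) = HKD 7,616,726.22

Net profit: HKD 33,726.22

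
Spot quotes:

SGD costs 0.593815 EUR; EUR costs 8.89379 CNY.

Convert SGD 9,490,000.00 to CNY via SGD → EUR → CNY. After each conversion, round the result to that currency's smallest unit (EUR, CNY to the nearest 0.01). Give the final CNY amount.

SGD 9,490,000.00 × 0.593815 = EUR 5,635,304.35
EUR 5,635,304.35 × 8.89379 = CNY 50,119,213.47

CNY 50,119,213.47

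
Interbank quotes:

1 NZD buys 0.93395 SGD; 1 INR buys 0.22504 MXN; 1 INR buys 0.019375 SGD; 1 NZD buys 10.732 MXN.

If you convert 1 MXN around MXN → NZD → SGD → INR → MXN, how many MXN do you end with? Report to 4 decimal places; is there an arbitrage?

1.0108 (arbitrage exists)

Around MXN → NZD → SGD → INR → MXN: 1 ÷ 10.732 × 0.93395 ÷ 0.019375 × 0.22504 = 1.010790
Product > 1; profitable direction is MXN → NZD → SGD → INR → MXN.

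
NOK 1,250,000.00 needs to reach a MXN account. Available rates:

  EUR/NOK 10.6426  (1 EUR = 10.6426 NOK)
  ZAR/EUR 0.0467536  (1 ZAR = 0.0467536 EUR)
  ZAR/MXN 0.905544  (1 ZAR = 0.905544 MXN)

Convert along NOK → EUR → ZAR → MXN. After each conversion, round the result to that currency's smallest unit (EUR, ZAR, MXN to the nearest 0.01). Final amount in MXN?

MXN 2,274,870.95

NOK 1,250,000.00 ÷ 10.6426 = EUR 117,452.50
EUR 117,452.50 ÷ 0.0467536 = ZAR 2,512,159.49
ZAR 2,512,159.49 × 0.905544 = MXN 2,274,870.95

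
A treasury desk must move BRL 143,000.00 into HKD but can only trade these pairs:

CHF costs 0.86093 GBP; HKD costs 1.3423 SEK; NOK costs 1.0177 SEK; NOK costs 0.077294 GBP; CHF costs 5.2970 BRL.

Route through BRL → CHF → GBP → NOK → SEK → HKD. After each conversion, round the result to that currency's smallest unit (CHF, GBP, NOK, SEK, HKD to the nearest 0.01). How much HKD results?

BRL 143,000.00 ÷ 5.2970 = CHF 26,996.41
CHF 26,996.41 × 0.86093 = GBP 23,242.02
GBP 23,242.02 ÷ 0.077294 = NOK 300,696.30
NOK 300,696.30 × 1.0177 = SEK 306,018.62
SEK 306,018.62 ÷ 1.3423 = HKD 227,980.79

HKD 227,980.79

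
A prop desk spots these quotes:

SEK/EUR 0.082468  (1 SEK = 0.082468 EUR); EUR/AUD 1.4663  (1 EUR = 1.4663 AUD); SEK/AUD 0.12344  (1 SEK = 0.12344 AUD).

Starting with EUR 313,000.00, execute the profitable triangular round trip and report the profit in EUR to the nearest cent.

Profitable loop is EUR → SEK → AUD → EUR:
EUR 313,000.00 ÷ 0.082468 = SEK 3,795,411.55
SEK 3,795,411.55 × 0.12344 = AUD 468,505.60
AUD 468,505.60 ÷ 1.4663 = EUR 319,515.52
Profit = EUR 319,515.52 − EUR 313,000.00

Profit: EUR 6,515.52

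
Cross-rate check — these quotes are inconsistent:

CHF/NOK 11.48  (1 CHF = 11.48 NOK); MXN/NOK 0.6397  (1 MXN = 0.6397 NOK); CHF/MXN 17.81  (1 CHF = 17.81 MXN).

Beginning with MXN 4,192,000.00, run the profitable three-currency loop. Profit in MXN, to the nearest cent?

Profitable loop is MXN → CHF → NOK → MXN:
MXN 4,192,000.00 ÷ 17.81 = CHF 235,373.39
CHF 235,373.39 × 11.48 = NOK 2,702,086.47
NOK 2,702,086.47 ÷ 0.6397 = MXN 4,223,990.10
Profit = MXN 4,223,990.10 − MXN 4,192,000.00

Profit: MXN 31,990.10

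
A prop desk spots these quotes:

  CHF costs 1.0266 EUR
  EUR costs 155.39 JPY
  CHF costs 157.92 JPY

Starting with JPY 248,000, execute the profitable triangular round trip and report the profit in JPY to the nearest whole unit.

Profitable loop is JPY → CHF → EUR → JPY:
JPY 248,000 ÷ 157.92 = CHF 1,570.42
CHF 1,570.42 × 1.0266 = EUR 1,612.19
EUR 1,612.19 × 155.39 = JPY 250,518
Profit = JPY 250,518 − JPY 248,000

Profit: JPY 2,518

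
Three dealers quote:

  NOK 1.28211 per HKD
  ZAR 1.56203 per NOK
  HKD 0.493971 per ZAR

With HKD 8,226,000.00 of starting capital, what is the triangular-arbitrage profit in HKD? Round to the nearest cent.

Profitable loop is HKD → ZAR → NOK → HKD:
HKD 8,226,000.00 ÷ 0.493971 = ZAR 16,652,799.46
ZAR 16,652,799.46 ÷ 1.56203 = NOK 10,660,998.48
NOK 10,660,998.48 ÷ 1.28211 = HKD 8,315,197.98
Profit = HKD 8,315,197.98 − HKD 8,226,000.00

Profit: HKD 89,197.98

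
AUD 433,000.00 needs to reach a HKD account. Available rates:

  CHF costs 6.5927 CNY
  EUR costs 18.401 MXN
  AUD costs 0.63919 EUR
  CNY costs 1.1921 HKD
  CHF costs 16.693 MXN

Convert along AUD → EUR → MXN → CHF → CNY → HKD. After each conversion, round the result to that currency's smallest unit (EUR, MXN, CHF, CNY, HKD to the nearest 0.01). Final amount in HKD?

HKD 2,397,733.43

AUD 433,000.00 × 0.63919 = EUR 276,769.27
EUR 276,769.27 × 18.401 = MXN 5,092,831.34
MXN 5,092,831.34 ÷ 16.693 = CHF 305,087.84
CHF 305,087.84 × 6.5927 = CNY 2,011,352.60
CNY 2,011,352.60 × 1.1921 = HKD 2,397,733.43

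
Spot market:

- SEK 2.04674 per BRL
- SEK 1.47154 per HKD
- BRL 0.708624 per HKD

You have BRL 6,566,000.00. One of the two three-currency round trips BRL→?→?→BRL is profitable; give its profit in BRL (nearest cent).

Profit: BRL 95,843.34

Profitable loop is BRL → HKD → SEK → BRL:
BRL 6,566,000.00 ÷ 0.708624 = HKD 9,265,844.79
HKD 9,265,844.79 × 1.47154 = SEK 13,635,061.25
SEK 13,635,061.25 ÷ 2.04674 = BRL 6,661,843.34
Profit = BRL 6,661,843.34 − BRL 6,566,000.00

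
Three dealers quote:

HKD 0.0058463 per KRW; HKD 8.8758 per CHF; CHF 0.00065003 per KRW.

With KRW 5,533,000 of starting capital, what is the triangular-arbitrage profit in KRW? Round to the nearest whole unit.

Profitable loop is KRW → HKD → CHF → KRW:
KRW 5,533,000 × 0.0058463 = HKD 32,347.58
HKD 32,347.58 ÷ 8.8758 = CHF 3,644.47
CHF 3,644.47 ÷ 0.00065003 = KRW 5,606,617
Profit = KRW 5,606,617 − KRW 5,533,000

Profit: KRW 73,617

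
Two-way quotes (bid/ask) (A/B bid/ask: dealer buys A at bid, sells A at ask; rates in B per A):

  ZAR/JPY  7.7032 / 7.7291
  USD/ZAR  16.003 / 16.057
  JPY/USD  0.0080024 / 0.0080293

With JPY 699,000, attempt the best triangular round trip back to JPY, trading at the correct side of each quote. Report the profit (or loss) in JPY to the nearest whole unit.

Net profit: JPY 2,465

Best loop JPY → ZAR → USD → JPY:
JPY 699,000 ÷ 7.7291 (buy ZAR at ask) = ZAR 90,437.44
ZAR 90,437.44 ÷ 16.057 (buy USD at ask) = USD 5,632.27
USD 5,632.27 ÷ 0.0080293 (buy JPY at ask) = JPY 701,465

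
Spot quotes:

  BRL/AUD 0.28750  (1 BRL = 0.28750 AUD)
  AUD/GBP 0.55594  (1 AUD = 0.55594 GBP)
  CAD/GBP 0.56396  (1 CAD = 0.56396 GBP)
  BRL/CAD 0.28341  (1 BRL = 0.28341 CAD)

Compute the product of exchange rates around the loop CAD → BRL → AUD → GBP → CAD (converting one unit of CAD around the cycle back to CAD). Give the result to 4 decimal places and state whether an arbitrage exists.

1.0000 (no arbitrage)

Around CAD → BRL → AUD → GBP → CAD: 1 ÷ 0.28341 × 0.28750 × 0.55594 ÷ 0.56396 = 1.000005
Product ≈ 1 (deviation 0.001%, within rounding noise).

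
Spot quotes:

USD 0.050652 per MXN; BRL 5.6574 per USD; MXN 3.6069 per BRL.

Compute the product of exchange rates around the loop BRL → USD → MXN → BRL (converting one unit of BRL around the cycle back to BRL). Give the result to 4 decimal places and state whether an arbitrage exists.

Around BRL → USD → MXN → BRL: 1 ÷ 5.6574 ÷ 0.050652 ÷ 3.6069 = 0.967503
Product < 1; profitable direction is BRL → MXN → USD → BRL.

0.9675 (arbitrage exists)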